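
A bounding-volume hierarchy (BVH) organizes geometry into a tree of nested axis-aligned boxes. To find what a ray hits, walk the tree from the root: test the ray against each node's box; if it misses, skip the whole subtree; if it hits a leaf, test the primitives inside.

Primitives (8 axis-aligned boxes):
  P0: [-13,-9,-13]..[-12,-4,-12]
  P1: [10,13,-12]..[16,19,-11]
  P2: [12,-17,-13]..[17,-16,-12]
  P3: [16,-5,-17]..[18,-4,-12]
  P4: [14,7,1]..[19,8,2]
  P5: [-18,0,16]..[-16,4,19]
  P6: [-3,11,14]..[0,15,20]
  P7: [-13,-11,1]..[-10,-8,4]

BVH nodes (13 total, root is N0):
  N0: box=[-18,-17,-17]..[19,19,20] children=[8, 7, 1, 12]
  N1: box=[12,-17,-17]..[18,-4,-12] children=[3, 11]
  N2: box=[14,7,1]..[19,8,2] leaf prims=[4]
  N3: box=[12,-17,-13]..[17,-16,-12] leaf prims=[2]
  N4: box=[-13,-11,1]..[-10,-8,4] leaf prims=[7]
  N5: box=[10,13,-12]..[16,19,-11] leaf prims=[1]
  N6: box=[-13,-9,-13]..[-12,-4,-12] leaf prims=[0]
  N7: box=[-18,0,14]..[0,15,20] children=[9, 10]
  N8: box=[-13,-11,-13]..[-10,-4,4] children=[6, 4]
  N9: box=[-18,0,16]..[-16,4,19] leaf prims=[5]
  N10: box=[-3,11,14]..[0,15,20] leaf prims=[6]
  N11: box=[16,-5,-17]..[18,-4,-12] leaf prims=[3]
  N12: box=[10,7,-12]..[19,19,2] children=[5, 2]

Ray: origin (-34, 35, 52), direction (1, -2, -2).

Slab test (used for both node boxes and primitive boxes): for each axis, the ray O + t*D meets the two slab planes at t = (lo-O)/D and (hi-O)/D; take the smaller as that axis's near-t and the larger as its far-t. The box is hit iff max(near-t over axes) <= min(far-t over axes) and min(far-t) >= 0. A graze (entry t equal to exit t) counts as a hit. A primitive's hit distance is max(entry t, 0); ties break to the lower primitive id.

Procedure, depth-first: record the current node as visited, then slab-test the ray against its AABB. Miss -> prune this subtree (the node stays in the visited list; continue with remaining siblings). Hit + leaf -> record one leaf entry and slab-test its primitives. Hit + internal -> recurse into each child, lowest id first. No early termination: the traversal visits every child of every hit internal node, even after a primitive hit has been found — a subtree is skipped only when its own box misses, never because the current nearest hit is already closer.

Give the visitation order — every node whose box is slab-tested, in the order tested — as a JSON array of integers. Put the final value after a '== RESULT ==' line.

Walk:
N0 x:[16,53] y:[8,26] z:[16,69/2] -> hit [16,26], descend [1, 7, 8, 12]
  N1 x:[46,52] y:[39/2,26] z:[32,69/2] -> miss, prune
  N7 x:[16,34] y:[10,35/2] z:[16,19] -> hit [16,35/2], descend [9, 10]
    N9 x:[16,18] y:[31/2,35/2] z:[33/2,18] -> hit [33/2,35/2] leaf, test {P5@t=33/2}
    N10 x:[31,34] y:[10,12] z:[16,19] -> miss, prune
  N8 x:[21,24] y:[39/2,23] z:[24,65/2] -> miss, prune
  N12 x:[44,53] y:[8,14] z:[25,32] -> miss, prune

order=[0, 1, 7, 9, 10, 8, 12]  |boxes|=7  |leaves|=1  hit=P5

== RESULT ==
[0, 1, 7, 9, 10, 8, 12]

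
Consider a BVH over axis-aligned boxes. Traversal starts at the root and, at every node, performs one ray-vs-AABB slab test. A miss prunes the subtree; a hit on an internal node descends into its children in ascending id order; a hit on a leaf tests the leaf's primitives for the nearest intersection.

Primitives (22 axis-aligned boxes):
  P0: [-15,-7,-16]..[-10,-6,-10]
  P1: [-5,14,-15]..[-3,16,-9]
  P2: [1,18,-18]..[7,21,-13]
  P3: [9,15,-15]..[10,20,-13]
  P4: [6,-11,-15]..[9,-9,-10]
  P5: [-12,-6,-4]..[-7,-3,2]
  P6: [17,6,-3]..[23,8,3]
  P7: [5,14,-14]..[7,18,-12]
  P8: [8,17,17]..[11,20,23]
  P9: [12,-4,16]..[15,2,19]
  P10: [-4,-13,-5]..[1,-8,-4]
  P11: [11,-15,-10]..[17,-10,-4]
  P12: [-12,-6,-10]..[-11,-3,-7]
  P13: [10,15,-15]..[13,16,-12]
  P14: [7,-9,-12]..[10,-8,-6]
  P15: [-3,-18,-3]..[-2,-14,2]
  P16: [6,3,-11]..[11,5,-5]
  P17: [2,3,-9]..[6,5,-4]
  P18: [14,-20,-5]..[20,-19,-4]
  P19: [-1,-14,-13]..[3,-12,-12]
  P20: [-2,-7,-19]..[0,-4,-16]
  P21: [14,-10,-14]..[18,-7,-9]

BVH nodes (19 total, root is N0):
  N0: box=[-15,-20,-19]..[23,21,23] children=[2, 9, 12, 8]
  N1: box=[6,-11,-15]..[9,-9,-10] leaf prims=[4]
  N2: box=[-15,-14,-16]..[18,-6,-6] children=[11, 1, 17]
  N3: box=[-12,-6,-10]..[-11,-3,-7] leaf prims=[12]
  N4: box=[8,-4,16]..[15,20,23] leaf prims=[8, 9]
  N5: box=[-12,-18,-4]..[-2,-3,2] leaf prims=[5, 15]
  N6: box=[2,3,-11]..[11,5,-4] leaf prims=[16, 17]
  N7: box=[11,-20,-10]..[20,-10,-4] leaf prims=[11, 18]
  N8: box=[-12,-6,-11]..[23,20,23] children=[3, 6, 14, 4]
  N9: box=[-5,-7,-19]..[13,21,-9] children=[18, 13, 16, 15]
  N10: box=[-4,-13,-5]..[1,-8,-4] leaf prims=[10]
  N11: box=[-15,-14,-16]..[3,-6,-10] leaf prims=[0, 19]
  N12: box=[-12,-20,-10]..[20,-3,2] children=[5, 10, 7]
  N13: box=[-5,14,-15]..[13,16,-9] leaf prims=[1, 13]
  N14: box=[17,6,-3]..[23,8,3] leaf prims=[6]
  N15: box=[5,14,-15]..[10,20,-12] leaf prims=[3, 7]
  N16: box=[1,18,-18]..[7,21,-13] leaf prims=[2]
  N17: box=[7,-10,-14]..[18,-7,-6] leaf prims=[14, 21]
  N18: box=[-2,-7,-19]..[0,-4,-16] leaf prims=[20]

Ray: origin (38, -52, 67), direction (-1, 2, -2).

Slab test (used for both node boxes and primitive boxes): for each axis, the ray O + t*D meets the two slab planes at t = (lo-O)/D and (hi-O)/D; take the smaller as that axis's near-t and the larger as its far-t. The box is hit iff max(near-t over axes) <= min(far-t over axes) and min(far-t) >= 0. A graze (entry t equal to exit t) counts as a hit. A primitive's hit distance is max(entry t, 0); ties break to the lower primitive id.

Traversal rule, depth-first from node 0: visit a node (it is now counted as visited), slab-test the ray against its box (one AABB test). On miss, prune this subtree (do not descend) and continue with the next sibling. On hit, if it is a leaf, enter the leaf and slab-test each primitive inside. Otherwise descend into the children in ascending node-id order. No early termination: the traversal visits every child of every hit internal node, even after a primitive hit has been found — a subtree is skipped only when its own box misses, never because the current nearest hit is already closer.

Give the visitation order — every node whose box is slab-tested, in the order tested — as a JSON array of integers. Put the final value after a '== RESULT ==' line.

Trace the traversal:
N0 x:[15,53] y:[16,73/2] z:[22,43] -> hit [22,73/2], descend [2, 8, 9, 12]
  N2 x:[20,53] y:[19,23] z:[73/2,83/2] -> miss, prune
  N8 x:[15,50] y:[23,36] z:[22,39] -> hit [23,36], descend [3, 4, 6, 14]
    N3 x:[49,50] y:[23,49/2] z:[37,77/2] -> miss, prune
    N4 x:[23,30] y:[24,36] z:[22,51/2] -> hit [24,51/2] leaf, test {P8(miss), P9@t=24}
    N6 x:[27,36] y:[55/2,57/2] z:[71/2,39] -> miss, prune
    N14 x:[15,21] y:[29,30] z:[32,35] -> miss, prune
  N9 x:[25,43] y:[45/2,73/2] z:[38,43] -> miss, prune
  N12 x:[18,50] y:[16,49/2] z:[65/2,77/2] -> miss, prune

Visited [0, 2, 8, 3, 4, 6, 14, 9, 12]. Tests: 9 box, 1 leaf. Nearest: P9.

== RESULT ==
[0, 2, 8, 3, 4, 6, 14, 9, 12]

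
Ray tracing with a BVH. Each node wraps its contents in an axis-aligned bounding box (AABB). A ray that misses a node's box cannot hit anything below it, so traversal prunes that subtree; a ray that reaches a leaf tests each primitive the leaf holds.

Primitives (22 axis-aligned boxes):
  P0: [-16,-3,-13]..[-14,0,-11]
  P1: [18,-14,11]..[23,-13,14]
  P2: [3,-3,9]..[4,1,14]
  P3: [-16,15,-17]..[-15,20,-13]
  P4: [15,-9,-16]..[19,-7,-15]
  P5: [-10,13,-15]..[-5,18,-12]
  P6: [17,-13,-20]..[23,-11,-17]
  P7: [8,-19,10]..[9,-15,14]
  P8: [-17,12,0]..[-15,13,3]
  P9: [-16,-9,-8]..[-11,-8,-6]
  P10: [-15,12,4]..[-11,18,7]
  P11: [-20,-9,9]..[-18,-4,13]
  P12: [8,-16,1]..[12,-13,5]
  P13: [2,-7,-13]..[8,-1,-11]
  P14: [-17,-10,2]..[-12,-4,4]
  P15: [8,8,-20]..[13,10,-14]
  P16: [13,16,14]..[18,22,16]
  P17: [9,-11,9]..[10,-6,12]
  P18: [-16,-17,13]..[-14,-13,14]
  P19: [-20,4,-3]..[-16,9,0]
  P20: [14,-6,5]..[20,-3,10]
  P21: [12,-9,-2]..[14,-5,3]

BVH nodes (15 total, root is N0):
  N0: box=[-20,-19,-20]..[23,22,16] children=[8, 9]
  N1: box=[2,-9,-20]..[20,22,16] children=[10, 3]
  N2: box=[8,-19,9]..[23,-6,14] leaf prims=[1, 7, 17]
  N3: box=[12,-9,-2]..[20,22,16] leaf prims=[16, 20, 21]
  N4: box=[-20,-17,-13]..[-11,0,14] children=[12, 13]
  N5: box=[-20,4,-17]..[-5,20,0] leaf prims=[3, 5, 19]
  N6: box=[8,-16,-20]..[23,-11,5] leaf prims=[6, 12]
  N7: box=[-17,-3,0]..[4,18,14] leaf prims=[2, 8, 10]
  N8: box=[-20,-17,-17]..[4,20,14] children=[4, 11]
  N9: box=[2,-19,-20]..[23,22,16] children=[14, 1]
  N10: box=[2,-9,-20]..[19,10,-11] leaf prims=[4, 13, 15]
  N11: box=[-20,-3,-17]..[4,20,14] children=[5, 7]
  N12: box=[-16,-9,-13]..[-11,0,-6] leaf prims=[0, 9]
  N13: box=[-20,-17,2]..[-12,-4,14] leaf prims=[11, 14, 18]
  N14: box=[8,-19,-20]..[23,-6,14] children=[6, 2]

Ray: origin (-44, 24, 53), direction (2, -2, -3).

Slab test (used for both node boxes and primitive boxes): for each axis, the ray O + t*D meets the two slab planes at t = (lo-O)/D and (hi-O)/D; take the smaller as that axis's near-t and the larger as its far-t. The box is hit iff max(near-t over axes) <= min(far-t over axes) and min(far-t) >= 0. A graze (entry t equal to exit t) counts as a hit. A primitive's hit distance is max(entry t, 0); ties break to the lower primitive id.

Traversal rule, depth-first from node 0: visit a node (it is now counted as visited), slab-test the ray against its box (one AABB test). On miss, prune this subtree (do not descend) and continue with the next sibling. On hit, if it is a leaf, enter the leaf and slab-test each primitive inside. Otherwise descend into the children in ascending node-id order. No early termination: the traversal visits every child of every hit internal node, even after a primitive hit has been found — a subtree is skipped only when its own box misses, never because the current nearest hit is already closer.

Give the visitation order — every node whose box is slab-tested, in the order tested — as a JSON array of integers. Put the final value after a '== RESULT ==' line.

Traverse from the root:
N0 x:[12,67/2] y:[1,43/2] z:[37/3,73/3] -> hit [37/3,43/2], descend [8, 9]
  N8 x:[12,24] y:[2,41/2] z:[13,70/3] -> hit [13,41/2], descend [4, 11]
    N4 x:[12,33/2] y:[12,41/2] z:[13,22] -> hit [13,33/2], descend [12, 13]
      N12 x:[14,33/2] y:[12,33/2] z:[59/3,22] -> miss, prune
      N13 x:[12,16] y:[14,41/2] z:[13,17] -> hit [14,16] leaf, test {P11(miss), P14(miss), P18(miss)}
    N11 x:[12,24] y:[2,27/2] z:[13,70/3] -> hit [13,27/2], descend [5, 7]
      N5 x:[12,39/2] y:[2,10] z:[53/3,70/3] -> miss, prune
      N7 x:[27/2,24] y:[3,27/2] z:[13,53/3] -> hit [27/2,27/2] leaf, test {P2(miss), P8(miss), P10(miss)}
  N9 x:[23,67/2] y:[1,43/2] z:[37/3,73/3] -> miss, prune

Visited [0, 8, 4, 12, 13, 11, 5, 7, 9]. Tests: 9 box, 2 leaf. Nearest: miss.

== RESULT ==
[0, 8, 4, 12, 13, 11, 5, 7, 9]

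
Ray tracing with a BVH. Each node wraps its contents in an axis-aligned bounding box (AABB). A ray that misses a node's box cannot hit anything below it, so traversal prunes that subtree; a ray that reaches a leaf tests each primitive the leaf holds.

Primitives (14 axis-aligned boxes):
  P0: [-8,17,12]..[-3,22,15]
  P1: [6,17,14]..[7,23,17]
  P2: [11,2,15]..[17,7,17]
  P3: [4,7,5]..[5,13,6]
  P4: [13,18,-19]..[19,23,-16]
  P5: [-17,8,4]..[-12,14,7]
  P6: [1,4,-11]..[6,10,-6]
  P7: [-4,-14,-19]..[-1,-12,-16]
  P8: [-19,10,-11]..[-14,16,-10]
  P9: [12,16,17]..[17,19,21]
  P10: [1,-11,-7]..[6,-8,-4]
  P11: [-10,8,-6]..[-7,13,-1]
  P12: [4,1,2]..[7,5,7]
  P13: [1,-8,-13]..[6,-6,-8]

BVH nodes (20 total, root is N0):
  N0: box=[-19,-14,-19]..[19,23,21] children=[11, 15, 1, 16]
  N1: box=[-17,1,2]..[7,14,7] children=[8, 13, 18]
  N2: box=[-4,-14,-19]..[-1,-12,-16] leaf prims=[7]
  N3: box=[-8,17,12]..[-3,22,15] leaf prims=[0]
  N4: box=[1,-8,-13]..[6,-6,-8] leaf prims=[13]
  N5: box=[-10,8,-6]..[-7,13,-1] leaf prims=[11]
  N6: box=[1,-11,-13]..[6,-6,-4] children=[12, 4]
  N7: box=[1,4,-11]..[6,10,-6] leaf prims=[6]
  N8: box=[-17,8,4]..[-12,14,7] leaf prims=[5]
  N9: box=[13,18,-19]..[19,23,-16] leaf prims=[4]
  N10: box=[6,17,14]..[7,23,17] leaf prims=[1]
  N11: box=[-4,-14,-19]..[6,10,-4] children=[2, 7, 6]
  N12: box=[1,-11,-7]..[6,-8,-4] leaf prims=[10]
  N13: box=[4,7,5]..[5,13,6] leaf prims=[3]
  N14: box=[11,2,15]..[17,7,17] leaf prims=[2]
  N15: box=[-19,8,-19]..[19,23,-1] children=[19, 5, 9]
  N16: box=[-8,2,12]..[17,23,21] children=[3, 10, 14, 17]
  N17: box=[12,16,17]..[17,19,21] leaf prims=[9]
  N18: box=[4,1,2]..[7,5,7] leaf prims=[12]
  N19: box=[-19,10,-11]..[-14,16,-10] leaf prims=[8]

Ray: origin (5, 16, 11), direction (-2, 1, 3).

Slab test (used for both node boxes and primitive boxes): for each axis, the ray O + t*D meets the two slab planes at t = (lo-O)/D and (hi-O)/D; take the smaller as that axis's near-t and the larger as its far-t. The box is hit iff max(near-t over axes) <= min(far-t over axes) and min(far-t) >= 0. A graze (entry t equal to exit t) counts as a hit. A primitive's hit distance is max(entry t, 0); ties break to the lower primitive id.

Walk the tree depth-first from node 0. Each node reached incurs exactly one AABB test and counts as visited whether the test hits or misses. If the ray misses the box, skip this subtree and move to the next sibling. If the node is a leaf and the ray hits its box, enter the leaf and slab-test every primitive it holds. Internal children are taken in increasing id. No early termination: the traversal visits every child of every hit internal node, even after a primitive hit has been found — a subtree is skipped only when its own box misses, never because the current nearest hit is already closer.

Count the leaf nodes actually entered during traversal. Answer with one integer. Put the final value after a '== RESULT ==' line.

Walk:
N0 x:[-7,12] y:[-30,7] z:[-10,10/3] -> hit [-7,10/3], descend [1, 11, 15, 16]
  N1 x:[-1,11] y:[-15,-2] z:[-3,-4/3] -> miss, prune
  N11 x:[-1/2,9/2] y:[-30,-6] z:[-10,-5] -> miss, prune
  N15 x:[-7,12] y:[-8,7] z:[-10,-4] -> miss, prune
  N16 x:[-6,13/2] y:[-14,7] z:[1/3,10/3] -> hit [1/3,10/3], descend [3, 10, 14, 17]
    N3 x:[4,13/2] y:[1,6] z:[1/3,4/3] -> miss, prune
    N10 x:[-1,-1/2] y:[1,7] z:[1,2] -> miss, prune
    N14 x:[-6,-3] y:[-14,-9] z:[4/3,2] -> miss, prune
    N17 x:[-6,-7/2] y:[0,3] z:[2,10/3] -> miss, prune

9 AABB tests over nodes [0, 1, 11, 15, 16, 3, 10, 14, 17]; 0 leaves entered; closest miss.

== RESULT ==
0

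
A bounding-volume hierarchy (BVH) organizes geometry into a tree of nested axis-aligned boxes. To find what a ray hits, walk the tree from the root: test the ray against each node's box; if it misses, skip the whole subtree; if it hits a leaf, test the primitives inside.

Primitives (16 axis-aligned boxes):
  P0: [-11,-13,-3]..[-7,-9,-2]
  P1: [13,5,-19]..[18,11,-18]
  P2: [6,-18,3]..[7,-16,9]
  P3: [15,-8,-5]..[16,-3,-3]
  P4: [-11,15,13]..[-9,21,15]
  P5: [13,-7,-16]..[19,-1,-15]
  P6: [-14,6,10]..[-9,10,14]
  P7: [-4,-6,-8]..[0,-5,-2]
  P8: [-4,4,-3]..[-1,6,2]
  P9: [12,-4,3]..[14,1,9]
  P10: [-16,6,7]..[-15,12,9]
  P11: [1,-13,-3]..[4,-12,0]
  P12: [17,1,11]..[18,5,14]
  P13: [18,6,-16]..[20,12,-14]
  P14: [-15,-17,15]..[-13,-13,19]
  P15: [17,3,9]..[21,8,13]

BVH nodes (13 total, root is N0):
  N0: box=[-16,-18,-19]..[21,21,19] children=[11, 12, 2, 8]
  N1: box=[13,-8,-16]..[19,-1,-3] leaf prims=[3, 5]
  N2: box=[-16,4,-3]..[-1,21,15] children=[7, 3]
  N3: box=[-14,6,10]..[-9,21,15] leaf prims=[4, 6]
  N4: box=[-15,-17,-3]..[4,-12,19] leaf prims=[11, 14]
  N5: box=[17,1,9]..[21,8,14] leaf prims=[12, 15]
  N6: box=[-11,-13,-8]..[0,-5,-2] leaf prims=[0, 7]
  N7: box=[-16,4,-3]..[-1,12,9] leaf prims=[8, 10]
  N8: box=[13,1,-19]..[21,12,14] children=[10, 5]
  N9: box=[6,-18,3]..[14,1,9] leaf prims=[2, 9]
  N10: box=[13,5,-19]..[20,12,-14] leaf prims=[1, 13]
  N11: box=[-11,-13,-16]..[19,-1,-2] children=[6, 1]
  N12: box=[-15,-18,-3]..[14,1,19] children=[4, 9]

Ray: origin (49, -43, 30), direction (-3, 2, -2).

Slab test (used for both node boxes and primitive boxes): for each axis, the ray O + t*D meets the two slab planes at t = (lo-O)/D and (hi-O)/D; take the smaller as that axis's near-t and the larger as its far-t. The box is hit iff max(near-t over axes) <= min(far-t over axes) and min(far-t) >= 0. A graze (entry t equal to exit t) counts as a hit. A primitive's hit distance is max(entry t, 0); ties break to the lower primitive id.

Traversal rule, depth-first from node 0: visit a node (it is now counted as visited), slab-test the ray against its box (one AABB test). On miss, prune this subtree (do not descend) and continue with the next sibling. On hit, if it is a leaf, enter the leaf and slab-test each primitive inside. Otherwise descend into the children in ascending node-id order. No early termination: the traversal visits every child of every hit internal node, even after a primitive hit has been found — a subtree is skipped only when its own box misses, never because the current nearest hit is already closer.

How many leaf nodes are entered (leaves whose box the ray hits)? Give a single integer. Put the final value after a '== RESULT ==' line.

Traverse from the root:
N0 x:[28/3,65/3] y:[25/2,32] z:[11/2,49/2] -> hit [25/2,65/3], descend [2, 8, 11, 12]
  N2 x:[50/3,65/3] y:[47/2,32] z:[15/2,33/2] -> miss, prune
  N8 x:[28/3,12] y:[22,55/2] z:[8,49/2] -> miss, prune
  N11 x:[10,20] y:[15,21] z:[16,23] -> hit [16,20], descend [1, 6]
    N1 x:[10,12] y:[35/2,21] z:[33/2,23] -> miss, prune
    N6 x:[49/3,20] y:[15,19] z:[16,19] -> hit [49/3,19] leaf, test {P0(miss), P7(miss)}
  N12 x:[35/3,64/3] y:[25/2,22] z:[11/2,33/2] -> hit [25/2,33/2], descend [4, 9]
    N4 x:[15,64/3] y:[13,31/2] z:[11/2,33/2] -> hit [15,31/2] leaf, test {P11@t=15, P14(miss)}
    N9 x:[35/3,43/3] y:[25/2,22] z:[21/2,27/2] -> hit [25/2,27/2] leaf, test {P2(miss), P9(miss)}

Summary -> nodes [0, 2, 8, 11, 1, 6, 12, 4, 9]; box-tests=9; leaf-entries=3; first=P11

== RESULT ==
3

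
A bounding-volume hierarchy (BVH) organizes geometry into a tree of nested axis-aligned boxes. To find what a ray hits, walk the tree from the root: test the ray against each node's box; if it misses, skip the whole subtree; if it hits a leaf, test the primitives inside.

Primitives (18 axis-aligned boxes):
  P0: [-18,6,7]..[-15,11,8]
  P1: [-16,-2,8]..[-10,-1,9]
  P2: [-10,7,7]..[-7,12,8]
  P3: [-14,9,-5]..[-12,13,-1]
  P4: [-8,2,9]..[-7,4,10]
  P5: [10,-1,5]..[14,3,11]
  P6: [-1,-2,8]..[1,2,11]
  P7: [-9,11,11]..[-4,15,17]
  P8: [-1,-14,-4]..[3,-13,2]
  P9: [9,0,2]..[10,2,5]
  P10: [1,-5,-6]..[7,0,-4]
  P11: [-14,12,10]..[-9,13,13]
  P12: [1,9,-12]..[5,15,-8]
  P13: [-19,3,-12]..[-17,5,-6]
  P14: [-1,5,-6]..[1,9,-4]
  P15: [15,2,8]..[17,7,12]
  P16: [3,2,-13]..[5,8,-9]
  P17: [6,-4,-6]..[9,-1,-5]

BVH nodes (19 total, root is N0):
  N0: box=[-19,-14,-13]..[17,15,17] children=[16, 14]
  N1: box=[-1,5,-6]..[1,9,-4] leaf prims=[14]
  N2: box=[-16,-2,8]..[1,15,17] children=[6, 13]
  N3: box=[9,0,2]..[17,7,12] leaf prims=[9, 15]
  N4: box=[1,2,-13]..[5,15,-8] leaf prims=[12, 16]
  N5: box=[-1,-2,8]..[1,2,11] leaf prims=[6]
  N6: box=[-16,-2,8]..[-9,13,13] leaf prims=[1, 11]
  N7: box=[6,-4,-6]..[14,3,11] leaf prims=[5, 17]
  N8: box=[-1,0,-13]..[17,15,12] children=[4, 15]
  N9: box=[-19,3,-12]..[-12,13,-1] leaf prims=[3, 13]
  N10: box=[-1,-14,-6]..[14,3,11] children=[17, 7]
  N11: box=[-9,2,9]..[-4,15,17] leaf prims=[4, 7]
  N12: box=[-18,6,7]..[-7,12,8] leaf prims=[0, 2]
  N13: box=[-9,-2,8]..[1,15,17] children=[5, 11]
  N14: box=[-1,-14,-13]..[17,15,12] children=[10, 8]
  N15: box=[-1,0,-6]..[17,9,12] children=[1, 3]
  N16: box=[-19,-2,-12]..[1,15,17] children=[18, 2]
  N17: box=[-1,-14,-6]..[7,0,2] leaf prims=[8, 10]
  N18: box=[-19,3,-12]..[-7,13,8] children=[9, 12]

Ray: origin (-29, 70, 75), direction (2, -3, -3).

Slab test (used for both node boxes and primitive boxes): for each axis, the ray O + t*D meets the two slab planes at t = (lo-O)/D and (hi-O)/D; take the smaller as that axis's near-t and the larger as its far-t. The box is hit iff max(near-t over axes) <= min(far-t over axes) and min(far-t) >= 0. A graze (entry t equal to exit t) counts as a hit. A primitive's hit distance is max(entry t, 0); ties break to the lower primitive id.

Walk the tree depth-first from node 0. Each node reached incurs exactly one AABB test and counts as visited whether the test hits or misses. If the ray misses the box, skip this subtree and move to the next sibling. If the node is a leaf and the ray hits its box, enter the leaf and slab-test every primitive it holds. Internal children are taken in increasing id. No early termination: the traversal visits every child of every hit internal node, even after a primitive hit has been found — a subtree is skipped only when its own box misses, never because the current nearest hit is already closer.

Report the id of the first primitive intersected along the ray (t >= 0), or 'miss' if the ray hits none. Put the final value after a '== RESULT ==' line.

Trace the traversal:
N0 x:[5,23] y:[55/3,28] z:[58/3,88/3] -> hit [58/3,23], descend [14, 16]
  N14 x:[14,23] y:[55/3,28] z:[21,88/3] -> hit [21,23], descend [8, 10]
    N8 x:[14,23] y:[55/3,70/3] z:[21,88/3] -> hit [21,23], descend [4, 15]
      N4 x:[15,17] y:[55/3,68/3] z:[83/3,88/3] -> miss, prune
      N15 x:[14,23] y:[61/3,70/3] z:[21,27] -> hit [21,23], descend [1, 3]
        N1 x:[14,15] y:[61/3,65/3] z:[79/3,27] -> miss, prune
        N3 x:[19,23] y:[21,70/3] z:[21,73/3] -> hit [21,23] leaf, test {P9(miss), P15@t=22}
    N10 x:[14,43/2] y:[67/3,28] z:[64/3,27] -> miss, prune
  N16 x:[5,15] y:[55/3,24] z:[58/3,29] -> miss, prune

Summary -> nodes [0, 14, 8, 4, 15, 1, 3, 10, 16]; box-tests=9; leaf-entries=1; first=P15

== RESULT ==
15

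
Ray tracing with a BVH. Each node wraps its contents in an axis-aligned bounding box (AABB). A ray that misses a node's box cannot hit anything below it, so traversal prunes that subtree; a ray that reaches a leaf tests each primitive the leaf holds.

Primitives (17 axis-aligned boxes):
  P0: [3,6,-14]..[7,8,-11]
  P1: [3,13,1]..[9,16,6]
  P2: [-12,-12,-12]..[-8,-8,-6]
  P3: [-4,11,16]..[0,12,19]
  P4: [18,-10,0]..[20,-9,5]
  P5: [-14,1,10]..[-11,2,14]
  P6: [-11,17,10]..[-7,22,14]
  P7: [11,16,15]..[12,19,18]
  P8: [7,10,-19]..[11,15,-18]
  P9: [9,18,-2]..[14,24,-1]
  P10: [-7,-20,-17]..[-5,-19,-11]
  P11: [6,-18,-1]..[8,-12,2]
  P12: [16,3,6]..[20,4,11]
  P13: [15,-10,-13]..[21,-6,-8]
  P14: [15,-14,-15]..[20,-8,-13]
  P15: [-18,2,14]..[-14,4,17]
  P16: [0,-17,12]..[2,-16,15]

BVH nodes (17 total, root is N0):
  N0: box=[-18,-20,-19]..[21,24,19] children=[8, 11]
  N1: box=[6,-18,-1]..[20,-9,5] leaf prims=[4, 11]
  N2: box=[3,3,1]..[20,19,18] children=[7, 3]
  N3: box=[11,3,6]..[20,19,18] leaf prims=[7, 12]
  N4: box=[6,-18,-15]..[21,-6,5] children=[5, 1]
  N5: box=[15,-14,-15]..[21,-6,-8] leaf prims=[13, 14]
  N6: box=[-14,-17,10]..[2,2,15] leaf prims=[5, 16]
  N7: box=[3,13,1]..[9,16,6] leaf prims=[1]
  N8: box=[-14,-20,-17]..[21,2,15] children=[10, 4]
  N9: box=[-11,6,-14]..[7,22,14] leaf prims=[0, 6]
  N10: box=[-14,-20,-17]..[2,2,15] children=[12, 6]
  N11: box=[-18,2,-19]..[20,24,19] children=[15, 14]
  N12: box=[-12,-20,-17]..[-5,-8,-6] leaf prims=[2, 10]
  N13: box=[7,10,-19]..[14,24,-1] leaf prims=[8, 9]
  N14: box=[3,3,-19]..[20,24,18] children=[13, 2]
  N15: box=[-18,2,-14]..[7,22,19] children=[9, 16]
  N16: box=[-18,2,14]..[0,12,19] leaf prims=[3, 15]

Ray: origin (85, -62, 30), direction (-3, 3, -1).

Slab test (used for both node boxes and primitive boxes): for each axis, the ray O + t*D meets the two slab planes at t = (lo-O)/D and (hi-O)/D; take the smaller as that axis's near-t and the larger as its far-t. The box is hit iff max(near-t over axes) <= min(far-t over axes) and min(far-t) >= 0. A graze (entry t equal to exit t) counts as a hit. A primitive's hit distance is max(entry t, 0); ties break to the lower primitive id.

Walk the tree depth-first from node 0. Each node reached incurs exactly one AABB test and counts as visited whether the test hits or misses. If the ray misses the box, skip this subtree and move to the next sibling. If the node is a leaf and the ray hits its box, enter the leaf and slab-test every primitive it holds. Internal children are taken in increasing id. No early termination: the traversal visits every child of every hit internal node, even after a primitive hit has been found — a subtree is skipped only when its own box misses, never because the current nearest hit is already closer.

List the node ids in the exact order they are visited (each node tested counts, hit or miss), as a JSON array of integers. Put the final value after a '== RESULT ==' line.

Traverse from the root:
N0 x:[64/3,103/3] y:[14,86/3] z:[11,49] -> hit [64/3,86/3], descend [8, 11]
  N8 x:[64/3,33] y:[14,64/3] z:[15,47] -> hit [64/3,64/3], descend [4, 10]
    N4 x:[64/3,79/3] y:[44/3,56/3] z:[25,45] -> miss, prune
    N10 x:[83/3,33] y:[14,64/3] z:[15,47] -> miss, prune
  N11 x:[65/3,103/3] y:[64/3,86/3] z:[11,49] -> hit [65/3,86/3], descend [14, 15]
    N14 x:[65/3,82/3] y:[65/3,86/3] z:[12,49] -> hit [65/3,82/3], descend [2, 13]
      N2 x:[65/3,82/3] y:[65/3,27] z:[12,29] -> hit [65/3,27], descend [3, 7]
        N3 x:[65/3,74/3] y:[65/3,27] z:[12,24] -> hit [65/3,24] leaf, test {P7(miss), P12@t=65/3}
        N7 x:[76/3,82/3] y:[25,26] z:[24,29] -> hit [76/3,26] leaf, test {P1@t=76/3}
      N13 x:[71/3,26] y:[24,86/3] z:[31,49] -> miss, prune
    N15 x:[26,103/3] y:[64/3,28] z:[11,44] -> hit [26,28], descend [9, 16]
      N9 x:[26,32] y:[68/3,28] z:[16,44] -> hit [26,28] leaf, test {P0(miss), P6(miss)}
      N16 x:[85/3,103/3] y:[64/3,74/3] z:[11,16] -> miss, prune

Summary -> nodes [0, 8, 4, 10, 11, 14, 2, 3, 7, 13, 15, 9, 16]; box-tests=13; leaf-entries=3; first=P12

== RESULT ==
[0, 8, 4, 10, 11, 14, 2, 3, 7, 13, 15, 9, 16]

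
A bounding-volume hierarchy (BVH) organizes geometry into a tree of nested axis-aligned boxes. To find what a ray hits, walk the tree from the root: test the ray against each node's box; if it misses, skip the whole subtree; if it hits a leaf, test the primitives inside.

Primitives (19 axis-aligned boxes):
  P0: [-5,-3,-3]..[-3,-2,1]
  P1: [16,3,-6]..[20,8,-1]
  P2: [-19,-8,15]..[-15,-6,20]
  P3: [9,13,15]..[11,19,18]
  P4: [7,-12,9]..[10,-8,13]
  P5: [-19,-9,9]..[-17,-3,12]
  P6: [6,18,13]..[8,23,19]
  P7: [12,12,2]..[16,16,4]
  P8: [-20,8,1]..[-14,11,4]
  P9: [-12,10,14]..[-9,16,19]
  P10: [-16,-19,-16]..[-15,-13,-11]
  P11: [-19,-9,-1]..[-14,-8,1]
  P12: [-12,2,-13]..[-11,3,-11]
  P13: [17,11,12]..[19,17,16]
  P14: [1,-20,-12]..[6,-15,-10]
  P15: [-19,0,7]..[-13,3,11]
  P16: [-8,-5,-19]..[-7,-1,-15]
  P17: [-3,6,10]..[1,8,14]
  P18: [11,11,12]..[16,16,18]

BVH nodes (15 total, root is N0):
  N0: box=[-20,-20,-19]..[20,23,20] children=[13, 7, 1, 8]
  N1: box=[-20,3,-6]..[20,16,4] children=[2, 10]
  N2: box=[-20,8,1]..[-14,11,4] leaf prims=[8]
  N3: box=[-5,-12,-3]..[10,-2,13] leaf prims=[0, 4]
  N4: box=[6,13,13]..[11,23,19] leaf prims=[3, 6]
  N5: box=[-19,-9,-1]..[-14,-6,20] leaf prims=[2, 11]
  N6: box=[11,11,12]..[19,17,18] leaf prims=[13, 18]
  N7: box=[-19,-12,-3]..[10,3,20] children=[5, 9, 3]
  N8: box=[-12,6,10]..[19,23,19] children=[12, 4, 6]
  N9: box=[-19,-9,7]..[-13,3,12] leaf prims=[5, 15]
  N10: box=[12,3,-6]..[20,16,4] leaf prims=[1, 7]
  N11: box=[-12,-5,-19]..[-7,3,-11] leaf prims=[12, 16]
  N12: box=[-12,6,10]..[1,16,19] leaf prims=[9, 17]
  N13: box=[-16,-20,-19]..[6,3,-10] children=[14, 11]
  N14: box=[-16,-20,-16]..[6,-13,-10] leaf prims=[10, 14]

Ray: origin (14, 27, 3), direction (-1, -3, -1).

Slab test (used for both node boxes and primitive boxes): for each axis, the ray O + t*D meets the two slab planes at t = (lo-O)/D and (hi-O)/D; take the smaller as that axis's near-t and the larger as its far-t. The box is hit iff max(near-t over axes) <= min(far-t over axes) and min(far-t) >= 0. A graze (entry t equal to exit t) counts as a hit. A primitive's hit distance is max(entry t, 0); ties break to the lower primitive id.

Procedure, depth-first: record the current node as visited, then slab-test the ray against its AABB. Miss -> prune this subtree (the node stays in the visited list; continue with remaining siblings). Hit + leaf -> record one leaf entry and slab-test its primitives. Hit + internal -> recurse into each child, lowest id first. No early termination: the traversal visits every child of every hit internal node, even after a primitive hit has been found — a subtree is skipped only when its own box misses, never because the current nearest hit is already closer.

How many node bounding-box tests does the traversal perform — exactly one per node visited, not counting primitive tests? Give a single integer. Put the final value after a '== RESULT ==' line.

Walk:
N0 x:[-6,34] y:[4/3,47/3] z:[-17,22] -> hit [4/3,47/3], descend [1, 7, 8, 13]
  N1 x:[-6,34] y:[11/3,8] z:[-1,9] -> hit [11/3,8], descend [2, 10]
    N2 x:[28,34] y:[16/3,19/3] z:[-1,2] -> miss, prune
    N10 x:[-6,2] y:[11/3,8] z:[-1,9] -> miss, prune
  N7 x:[4,33] y:[8,13] z:[-17,6] -> miss, prune
  N8 x:[-5,26] y:[4/3,7] z:[-16,-7] -> miss, prune
  N13 x:[8,30] y:[8,47/3] z:[13,22] -> hit [13,47/3], descend [11, 14]
    N11 x:[21,26] y:[8,32/3] z:[14,22] -> miss, prune
    N14 x:[8,30] y:[40/3,47/3] z:[13,19] -> hit [40/3,47/3] leaf, test {P10(miss), P14(miss)}

Summary -> nodes [0, 1, 2, 10, 7, 8, 13, 11, 14]; box-tests=9; leaf-entries=1; first=miss

== RESULT ==
9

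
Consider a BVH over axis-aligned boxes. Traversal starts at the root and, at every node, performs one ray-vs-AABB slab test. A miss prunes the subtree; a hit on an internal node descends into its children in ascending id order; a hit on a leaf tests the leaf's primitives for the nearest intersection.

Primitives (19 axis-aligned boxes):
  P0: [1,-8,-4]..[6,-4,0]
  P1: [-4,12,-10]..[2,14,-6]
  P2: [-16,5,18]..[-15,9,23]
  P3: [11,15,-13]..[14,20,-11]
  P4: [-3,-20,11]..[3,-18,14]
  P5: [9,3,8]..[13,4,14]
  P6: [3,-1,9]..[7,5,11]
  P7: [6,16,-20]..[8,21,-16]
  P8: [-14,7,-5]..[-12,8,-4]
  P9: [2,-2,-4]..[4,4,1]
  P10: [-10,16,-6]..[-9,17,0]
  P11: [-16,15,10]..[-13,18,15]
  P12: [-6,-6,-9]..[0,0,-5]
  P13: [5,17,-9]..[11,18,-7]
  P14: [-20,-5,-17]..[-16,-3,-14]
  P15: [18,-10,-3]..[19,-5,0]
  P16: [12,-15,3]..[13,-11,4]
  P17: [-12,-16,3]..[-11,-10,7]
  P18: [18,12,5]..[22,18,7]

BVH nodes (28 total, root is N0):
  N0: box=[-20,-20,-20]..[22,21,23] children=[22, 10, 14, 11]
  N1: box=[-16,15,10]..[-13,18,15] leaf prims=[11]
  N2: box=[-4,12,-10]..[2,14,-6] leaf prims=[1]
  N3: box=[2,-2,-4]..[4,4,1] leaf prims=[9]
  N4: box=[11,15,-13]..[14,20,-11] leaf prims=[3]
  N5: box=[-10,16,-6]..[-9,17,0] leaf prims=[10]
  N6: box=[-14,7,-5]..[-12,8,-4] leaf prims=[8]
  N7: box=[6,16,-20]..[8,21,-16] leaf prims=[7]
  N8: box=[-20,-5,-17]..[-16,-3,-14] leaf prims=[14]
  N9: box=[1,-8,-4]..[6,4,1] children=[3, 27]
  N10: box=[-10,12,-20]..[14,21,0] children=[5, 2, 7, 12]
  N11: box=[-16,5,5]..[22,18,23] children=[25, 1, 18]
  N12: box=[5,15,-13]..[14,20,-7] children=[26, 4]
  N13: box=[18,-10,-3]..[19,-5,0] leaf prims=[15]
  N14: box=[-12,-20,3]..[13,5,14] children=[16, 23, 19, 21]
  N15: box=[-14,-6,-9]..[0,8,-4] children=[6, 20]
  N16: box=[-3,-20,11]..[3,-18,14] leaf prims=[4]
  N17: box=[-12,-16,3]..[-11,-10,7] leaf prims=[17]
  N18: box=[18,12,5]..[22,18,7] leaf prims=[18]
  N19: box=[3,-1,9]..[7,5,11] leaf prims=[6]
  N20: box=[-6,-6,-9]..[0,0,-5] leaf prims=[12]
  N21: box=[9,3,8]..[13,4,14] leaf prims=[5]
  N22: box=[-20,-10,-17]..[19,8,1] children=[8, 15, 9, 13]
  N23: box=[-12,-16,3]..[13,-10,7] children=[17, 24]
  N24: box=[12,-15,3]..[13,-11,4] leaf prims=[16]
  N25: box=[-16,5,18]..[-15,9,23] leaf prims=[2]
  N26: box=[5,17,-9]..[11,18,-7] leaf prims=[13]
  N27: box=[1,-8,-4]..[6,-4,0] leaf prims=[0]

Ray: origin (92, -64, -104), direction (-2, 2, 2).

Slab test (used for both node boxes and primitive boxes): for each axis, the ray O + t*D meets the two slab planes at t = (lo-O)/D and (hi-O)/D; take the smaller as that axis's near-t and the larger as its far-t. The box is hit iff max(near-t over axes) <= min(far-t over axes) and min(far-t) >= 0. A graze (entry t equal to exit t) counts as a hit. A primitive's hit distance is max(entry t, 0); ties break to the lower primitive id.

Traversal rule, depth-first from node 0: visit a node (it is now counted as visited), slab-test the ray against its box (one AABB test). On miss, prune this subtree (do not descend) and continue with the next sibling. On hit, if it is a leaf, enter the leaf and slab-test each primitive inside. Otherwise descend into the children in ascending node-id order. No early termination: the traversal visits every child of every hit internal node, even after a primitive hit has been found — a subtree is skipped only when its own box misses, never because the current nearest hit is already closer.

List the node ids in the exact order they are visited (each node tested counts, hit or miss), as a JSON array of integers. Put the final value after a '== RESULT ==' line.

Trace the traversal:
N0 x:[35,56] y:[22,85/2] z:[42,127/2] -> hit [42,85/2], descend [10, 11, 14, 22]
  N10 x:[39,51] y:[38,85/2] z:[42,52] -> hit [42,85/2], descend [2, 5, 7, 12]
    N2 x:[45,48] y:[38,39] z:[47,49] -> miss, prune
    N5 x:[101/2,51] y:[40,81/2] z:[49,52] -> miss, prune
    N7 x:[42,43] y:[40,85/2] z:[42,44] -> hit [42,85/2] leaf, test {P7@t=42}
    N12 x:[39,87/2] y:[79/2,42] z:[91/2,97/2] -> miss, prune
  N11 x:[35,54] y:[69/2,41] z:[109/2,127/2] -> miss, prune
  N14 x:[79/2,52] y:[22,69/2] z:[107/2,59] -> miss, prune
  N22 x:[73/2,56] y:[27,36] z:[87/2,105/2] -> miss, prune

Visited [0, 10, 2, 5, 7, 12, 11, 14, 22]. Tests: 9 box, 1 leaf. Nearest: P7.

== RESULT ==
[0, 10, 2, 5, 7, 12, 11, 14, 22]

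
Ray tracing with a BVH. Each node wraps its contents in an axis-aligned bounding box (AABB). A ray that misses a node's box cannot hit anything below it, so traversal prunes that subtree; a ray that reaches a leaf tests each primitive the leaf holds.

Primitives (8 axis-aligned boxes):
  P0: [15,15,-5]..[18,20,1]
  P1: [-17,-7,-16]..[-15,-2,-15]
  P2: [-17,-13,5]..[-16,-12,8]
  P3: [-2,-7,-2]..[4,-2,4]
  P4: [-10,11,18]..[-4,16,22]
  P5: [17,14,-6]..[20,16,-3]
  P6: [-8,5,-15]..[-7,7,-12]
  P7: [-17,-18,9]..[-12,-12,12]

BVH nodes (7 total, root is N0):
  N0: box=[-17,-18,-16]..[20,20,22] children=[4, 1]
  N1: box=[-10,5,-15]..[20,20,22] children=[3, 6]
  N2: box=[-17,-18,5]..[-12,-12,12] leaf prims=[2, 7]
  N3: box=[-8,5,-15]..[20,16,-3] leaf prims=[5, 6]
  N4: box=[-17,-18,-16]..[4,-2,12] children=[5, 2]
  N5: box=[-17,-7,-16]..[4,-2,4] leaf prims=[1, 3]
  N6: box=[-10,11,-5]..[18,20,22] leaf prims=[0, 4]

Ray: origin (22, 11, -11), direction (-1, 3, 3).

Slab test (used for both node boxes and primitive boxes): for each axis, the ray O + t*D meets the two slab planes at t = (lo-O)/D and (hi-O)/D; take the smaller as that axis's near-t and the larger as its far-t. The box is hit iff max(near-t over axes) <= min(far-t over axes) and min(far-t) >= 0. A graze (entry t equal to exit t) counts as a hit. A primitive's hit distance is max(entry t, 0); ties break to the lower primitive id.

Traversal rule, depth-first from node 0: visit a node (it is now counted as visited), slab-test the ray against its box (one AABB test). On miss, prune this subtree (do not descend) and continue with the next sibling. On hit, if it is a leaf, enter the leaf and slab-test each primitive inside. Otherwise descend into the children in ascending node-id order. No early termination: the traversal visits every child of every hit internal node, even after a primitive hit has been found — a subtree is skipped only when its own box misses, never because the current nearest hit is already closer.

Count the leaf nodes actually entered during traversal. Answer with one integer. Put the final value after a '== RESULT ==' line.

Traverse from the root:
N0 x:[2,39] y:[-29/3,3] z:[-5/3,11] -> hit [2,3], descend [1, 4]
  N1 x:[2,32] y:[-2,3] z:[-4/3,11] -> hit [2,3], descend [3, 6]
    N3 x:[2,30] y:[-2,5/3] z:[-4/3,8/3] -> miss, prune
    N6 x:[4,32] y:[0,3] z:[2,11] -> miss, prune
  N4 x:[18,39] y:[-29/3,-13/3] z:[-5/3,23/3] -> miss, prune

5 AABB tests over nodes [0, 1, 3, 6, 4]; 0 leaves entered; closest miss.

== RESULT ==
0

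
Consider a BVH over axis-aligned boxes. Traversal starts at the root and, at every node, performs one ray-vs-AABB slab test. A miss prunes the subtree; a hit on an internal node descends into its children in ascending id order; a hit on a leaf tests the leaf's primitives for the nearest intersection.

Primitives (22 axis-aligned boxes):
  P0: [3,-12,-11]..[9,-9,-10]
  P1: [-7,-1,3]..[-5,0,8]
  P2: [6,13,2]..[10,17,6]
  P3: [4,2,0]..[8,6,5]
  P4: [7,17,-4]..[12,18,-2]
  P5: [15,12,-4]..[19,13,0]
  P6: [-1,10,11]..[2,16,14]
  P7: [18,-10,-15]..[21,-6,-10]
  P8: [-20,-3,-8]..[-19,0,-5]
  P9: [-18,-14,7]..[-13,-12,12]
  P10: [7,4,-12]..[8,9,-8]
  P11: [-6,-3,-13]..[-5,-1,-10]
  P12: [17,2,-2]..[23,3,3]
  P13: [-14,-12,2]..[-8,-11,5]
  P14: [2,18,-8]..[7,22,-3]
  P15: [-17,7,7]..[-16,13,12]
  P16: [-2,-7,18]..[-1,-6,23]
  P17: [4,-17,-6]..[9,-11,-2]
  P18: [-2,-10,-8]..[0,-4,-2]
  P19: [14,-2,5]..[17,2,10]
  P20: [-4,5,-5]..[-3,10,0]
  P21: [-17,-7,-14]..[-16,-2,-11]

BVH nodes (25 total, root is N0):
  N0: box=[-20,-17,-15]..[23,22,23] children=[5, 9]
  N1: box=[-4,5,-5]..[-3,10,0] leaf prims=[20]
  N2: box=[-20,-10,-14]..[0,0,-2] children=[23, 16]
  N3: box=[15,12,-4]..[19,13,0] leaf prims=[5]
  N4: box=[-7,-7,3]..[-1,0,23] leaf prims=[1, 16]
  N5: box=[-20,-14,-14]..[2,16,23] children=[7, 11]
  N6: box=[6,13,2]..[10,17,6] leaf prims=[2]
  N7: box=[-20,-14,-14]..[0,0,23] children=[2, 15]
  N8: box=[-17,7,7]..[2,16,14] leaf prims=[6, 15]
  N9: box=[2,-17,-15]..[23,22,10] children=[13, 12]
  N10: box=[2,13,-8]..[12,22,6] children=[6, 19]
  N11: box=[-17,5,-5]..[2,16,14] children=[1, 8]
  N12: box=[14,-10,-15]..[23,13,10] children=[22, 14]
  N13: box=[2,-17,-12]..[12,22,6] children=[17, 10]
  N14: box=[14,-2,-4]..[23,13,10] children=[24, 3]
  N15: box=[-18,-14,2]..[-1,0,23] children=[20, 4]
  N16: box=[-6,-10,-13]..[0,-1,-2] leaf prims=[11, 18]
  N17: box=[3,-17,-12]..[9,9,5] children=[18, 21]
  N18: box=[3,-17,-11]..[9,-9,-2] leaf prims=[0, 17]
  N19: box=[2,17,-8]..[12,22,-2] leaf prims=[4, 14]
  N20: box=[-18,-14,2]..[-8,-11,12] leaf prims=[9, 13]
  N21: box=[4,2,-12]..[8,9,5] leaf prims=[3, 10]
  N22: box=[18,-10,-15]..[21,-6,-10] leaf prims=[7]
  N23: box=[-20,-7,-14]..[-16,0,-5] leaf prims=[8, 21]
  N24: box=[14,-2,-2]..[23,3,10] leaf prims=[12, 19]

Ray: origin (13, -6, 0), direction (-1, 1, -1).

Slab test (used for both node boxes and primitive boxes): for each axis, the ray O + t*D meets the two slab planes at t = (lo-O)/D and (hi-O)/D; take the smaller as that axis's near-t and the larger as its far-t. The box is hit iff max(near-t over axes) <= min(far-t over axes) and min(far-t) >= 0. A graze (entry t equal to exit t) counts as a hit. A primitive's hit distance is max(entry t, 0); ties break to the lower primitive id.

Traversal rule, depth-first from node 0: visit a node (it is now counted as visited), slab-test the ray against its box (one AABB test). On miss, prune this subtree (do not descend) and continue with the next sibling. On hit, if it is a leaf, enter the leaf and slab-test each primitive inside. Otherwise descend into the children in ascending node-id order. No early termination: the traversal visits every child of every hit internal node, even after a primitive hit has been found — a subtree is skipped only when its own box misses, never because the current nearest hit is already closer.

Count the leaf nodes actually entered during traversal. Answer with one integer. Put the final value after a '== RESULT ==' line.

Trace the traversal:
N0 x:[-10,33] y:[-11,28] z:[-23,15] -> hit [-10,15], descend [5, 9]
  N5 x:[11,33] y:[-8,22] z:[-23,14] -> hit [11,14], descend [7, 11]
    N7 x:[13,33] y:[-8,6] z:[-23,14] -> miss, prune
    N11 x:[11,30] y:[11,22] z:[-14,5] -> miss, prune
  N9 x:[-10,11] y:[-11,28] z:[-10,15] -> hit [-10,11], descend [12, 13]
    N12 x:[-10,-1] y:[-4,19] z:[-10,15] -> miss, prune
    N13 x:[1,11] y:[-11,28] z:[-6,12] -> hit [1,11], descend [10, 17]
      N10 x:[1,11] y:[19,28] z:[-6,8] -> miss, prune
      N17 x:[4,10] y:[-11,15] z:[-5,12] -> hit [4,10], descend [18, 21]
        N18 x:[4,10] y:[-11,-3] z:[2,11] -> miss, prune
        N21 x:[5,9] y:[8,15] z:[-5,12] -> hit [8,9] leaf, test {P3(miss), P10(miss)}

Visited [0, 5, 7, 11, 9, 12, 13, 10, 17, 18, 21]. Tests: 11 box, 1 leaf. Nearest: miss.

== RESULT ==
1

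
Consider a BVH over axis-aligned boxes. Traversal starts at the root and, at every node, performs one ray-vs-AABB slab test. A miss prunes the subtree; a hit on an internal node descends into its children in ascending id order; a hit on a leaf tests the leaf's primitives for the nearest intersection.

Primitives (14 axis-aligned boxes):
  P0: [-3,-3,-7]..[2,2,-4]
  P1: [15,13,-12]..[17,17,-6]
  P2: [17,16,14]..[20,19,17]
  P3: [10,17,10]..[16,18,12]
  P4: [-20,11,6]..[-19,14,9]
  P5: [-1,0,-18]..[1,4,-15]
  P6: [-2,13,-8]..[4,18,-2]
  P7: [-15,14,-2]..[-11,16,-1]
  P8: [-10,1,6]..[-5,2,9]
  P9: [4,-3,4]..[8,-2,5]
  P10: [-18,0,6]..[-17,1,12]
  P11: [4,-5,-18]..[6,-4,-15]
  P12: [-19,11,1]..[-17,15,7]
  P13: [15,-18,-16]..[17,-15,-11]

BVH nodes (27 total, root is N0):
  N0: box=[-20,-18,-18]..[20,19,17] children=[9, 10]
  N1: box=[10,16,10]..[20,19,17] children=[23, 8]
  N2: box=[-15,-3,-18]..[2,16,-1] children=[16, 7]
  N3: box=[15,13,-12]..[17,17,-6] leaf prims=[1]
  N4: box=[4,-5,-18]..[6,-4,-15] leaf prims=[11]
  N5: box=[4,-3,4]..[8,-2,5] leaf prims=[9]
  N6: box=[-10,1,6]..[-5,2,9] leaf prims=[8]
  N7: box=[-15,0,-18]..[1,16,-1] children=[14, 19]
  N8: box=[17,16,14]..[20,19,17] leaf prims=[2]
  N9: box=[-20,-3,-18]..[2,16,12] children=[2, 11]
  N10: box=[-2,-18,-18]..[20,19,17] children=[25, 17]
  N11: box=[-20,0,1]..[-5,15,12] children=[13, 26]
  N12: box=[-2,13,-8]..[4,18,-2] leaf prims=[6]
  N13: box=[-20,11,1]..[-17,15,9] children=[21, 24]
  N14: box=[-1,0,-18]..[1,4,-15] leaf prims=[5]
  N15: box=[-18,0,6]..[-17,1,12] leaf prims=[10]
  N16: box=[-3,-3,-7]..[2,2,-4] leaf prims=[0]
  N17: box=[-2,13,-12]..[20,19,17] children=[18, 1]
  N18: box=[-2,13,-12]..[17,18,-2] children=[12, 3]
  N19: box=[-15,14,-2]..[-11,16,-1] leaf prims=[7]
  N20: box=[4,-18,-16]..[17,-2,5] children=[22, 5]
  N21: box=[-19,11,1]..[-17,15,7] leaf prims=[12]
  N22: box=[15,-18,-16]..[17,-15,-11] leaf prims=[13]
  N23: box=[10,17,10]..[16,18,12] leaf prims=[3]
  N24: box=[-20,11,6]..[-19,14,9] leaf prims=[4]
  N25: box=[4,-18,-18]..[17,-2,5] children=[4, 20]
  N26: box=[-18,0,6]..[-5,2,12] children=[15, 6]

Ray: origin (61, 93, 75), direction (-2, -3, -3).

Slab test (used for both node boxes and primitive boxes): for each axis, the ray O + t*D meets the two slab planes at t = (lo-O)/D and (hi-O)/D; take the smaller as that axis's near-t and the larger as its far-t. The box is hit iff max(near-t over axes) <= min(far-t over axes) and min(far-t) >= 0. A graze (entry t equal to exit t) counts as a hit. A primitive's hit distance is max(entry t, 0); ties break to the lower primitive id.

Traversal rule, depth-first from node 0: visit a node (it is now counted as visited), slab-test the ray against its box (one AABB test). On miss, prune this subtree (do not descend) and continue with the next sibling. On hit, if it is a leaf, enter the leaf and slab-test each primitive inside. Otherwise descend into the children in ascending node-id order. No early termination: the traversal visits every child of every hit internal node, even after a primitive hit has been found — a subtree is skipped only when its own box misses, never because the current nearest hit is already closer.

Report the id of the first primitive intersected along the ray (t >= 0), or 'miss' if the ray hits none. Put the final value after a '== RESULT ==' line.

Walk:
N0 x:[41/2,81/2] y:[74/3,37] z:[58/3,31] -> hit [74/3,31], descend [9, 10]
  N9 x:[59/2,81/2] y:[77/3,32] z:[21,31] -> hit [59/2,31], descend [2, 11]
    N2 x:[59/2,38] y:[77/3,32] z:[76/3,31] -> hit [59/2,31], descend [7, 16]
      N7 x:[30,38] y:[77/3,31] z:[76/3,31] -> hit [30,31], descend [14, 19]
        N14 x:[30,31] y:[89/3,31] z:[30,31] -> hit [30,31] leaf, test {P5@t=30}
        N19 x:[36,38] y:[77/3,79/3] z:[76/3,77/3] -> miss, prune
      N16 x:[59/2,32] y:[91/3,32] z:[79/3,82/3] -> miss, prune
    N11 x:[33,81/2] y:[26,31] z:[21,74/3] -> miss, prune
  N10 x:[41/2,63/2] y:[74/3,37] z:[58/3,31] -> hit [74/3,31], descend [17, 25]
    N17 x:[41/2,63/2] y:[74/3,80/3] z:[58/3,29] -> hit [74/3,80/3], descend [1, 18]
      N1 x:[41/2,51/2] y:[74/3,77/3] z:[58/3,65/3] -> miss, prune
      N18 x:[22,63/2] y:[25,80/3] z:[77/3,29] -> hit [77/3,80/3], descend [3, 12]
        N3 x:[22,23] y:[76/3,80/3] z:[27,29] -> miss, prune
        N12 x:[57/2,63/2] y:[25,80/3] z:[77/3,83/3] -> miss, prune
    N25 x:[22,57/2] y:[95/3,37] z:[70/3,31] -> miss, prune

15 AABB tests over nodes [0, 9, 2, 7, 14, 19, 16, 11, 10, 17, 1, 18, 3, 12, 25]; 1 leaf entered; closest P5.

== RESULT ==
5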